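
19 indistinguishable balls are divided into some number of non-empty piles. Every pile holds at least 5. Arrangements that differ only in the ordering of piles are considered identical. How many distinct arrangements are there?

10

The partitions of 19 that satisfy the conditions:
19
5+14
6+13
7+12
8+11
9+10
5+5+9
5+6+8
5+7+7
6+6+7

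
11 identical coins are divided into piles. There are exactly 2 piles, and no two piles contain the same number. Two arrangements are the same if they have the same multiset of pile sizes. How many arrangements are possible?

Listing the qualifying partitions of 11:
10,1
9,2
8,3
7,4
6,5
That's 5 in total.

5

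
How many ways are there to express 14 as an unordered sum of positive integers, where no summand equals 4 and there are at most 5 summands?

There are too many to list fully; the first 12 (by largest part) are:
14
13+1
12+2
12+1+1
11+3
11+2+1
11+1+1+1
10+3+1
10+2+2
10+2+1+1
10+1+1+1+1
9+5
…and 35 more, for 47 total.

47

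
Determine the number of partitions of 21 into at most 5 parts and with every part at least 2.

There are 113 such partitions.

113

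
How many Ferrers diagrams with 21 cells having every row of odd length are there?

76

Direct enumeration gives 76 partitions.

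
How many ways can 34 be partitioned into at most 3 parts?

114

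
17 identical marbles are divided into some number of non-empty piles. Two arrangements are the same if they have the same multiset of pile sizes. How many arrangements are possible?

A full systematic count gives 297.

297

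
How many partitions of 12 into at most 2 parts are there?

7

The partitions of 12 that satisfy the conditions:
12
1, 11
2, 10
3, 9
4, 8
5, 7
6, 6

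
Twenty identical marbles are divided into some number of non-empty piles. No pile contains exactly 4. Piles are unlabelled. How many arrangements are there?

396

Systematic enumeration (by largest part, then next-largest, …) yields 396.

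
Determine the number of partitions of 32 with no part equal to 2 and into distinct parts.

There are 221 such partitions.

221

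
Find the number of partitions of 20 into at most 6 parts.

282

A full systematic count gives 282.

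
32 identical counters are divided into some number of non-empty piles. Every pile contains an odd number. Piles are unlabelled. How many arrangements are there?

Direct enumeration gives 390 partitions.

390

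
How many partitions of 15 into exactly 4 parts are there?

27

A partial list (first 12 by largest part):
12,1,1,1
11,2,1,1
10,3,1,1
10,2,2,1
9,4,1,1
9,3,2,1
9,2,2,2
8,5,1,1
8,4,2,1
8,3,3,1
8,3,2,2
7,6,1,1
…and 15 more, for 27 total.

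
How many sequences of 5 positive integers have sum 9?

70

By stars and bars with positive parts, the count is C(8,4) = 70.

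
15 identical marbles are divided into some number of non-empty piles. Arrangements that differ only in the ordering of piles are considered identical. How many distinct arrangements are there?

176

Enumerating by decreasing first part gives 176 partitions in all.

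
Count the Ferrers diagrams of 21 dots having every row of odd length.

76

There are 76 such partitions.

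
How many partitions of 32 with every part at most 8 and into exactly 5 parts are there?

They are:
8 + 8 + 8 + 7 + 1
8 + 8 + 8 + 6 + 2
8 + 8 + 8 + 5 + 3
8 + 8 + 8 + 4 + 4
8 + 8 + 7 + 7 + 2
8 + 8 + 7 + 6 + 3
8 + 8 + 7 + 5 + 4
8 + 8 + 6 + 6 + 4
8 + 8 + 6 + 5 + 5
8 + 7 + 7 + 7 + 3
8 + 7 + 7 + 6 + 4
8 + 7 + 7 + 5 + 5
8 + 7 + 6 + 6 + 5
8 + 6 + 6 + 6 + 6
7 + 7 + 7 + 7 + 4
7 + 7 + 7 + 6 + 5
7 + 7 + 6 + 6 + 6
That's 17 in total.

17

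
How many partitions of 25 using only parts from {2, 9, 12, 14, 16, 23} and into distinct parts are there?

Listing the qualifying partitions of 25:
2 + 23
9 + 16
2 + 9 + 14

3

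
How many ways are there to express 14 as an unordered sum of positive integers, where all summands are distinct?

Enumerating:
14
13+1
12+2
11+3
11+2+1
10+4
10+3+1
9+5
9+4+1
9+3+2
8+6
8+5+1
8+4+2
8+3+2+1
7+6+1
7+5+2
7+4+3
7+4+2+1
6+5+3
6+5+2+1
6+4+3+1
5+4+3+2

22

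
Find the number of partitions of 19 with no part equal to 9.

There are 448 such partitions.

448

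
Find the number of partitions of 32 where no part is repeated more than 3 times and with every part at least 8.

20

Enumerating:
32
24,8
23,9
22,10
21,11
20,12
19,13
18,14
17,15
16,16
16,8,8
15,9,8
14,10,8
14,9,9
13,11,8
13,10,9
12,12,8
12,11,9
12,10,10
11,11,10
That's 20 in total.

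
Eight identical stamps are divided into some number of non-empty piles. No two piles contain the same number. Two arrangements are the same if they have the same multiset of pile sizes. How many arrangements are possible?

6

Listing the qualifying partitions of 8:
8
1, 7
2, 6
3, 5
1, 2, 5
1, 3, 4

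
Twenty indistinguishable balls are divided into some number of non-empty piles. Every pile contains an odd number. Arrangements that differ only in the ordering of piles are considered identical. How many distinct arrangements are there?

64

There are too many to list fully; the first 12 (by largest part) are:
1+19
3+17
1+1+1+17
5+15
1+1+3+15
1+1+1+1+1+15
7+13
1+1+5+13
1+3+3+13
1+1+1+1+3+13
1+1+1+1+1+1+1+13
9+11
…and 52 more, for 64 total.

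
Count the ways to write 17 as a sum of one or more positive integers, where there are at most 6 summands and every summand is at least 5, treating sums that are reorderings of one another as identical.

The partitions of 17 that satisfy the conditions:
17
5,12
6,11
7,10
8,9
5,5,7
5,6,6
That's 7 in total.

7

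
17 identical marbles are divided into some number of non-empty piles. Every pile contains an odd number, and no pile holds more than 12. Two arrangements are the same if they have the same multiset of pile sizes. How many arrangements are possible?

A partial list (first 12 by largest part):
1, 5, 11
3, 3, 11
1, 1, 1, 3, 11
1, 1, 1, 1, 1, 1, 11
1, 7, 9
3, 5, 9
1, 1, 1, 5, 9
1, 1, 3, 3, 9
1, 1, 1, 1, 1, 3, 9
1, 1, 1, 1, 1, 1, 1, 1, 9
3, 7, 7
1, 1, 1, 7, 7
…and 22 more, for 34 total.

34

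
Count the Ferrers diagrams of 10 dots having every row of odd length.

10

Listing the qualifying partitions of 10:
1 + 9
3 + 7
1 + 1 + 1 + 7
5 + 5
1 + 1 + 3 + 5
1 + 1 + 1 + 1 + 1 + 5
1 + 3 + 3 + 3
1 + 1 + 1 + 1 + 3 + 3
1 + 1 + 1 + 1 + 1 + 1 + 1 + 3
1 + 1 + 1 + 1 + 1 + 1 + 1 + 1 + 1 + 1
Counting gives 10.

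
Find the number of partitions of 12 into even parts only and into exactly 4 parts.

Listing the qualifying partitions of 12:
6+2+2+2
4+4+2+2

2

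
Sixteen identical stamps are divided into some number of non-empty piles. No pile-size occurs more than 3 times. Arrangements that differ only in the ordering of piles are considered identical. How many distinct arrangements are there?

Systematic enumeration (by largest part, then next-largest, …) yields 132.

132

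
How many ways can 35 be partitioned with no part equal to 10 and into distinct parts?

There are 467 such partitions.

467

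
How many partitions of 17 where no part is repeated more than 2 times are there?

108

Enumerating by decreasing first part gives 108 partitions in all.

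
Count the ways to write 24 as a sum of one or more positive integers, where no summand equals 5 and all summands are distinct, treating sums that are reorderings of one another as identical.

84

Counting exhaustively, 84 partitions satisfy the conditions.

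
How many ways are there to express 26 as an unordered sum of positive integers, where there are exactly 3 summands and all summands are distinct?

A partial list (first 12 by largest part):
23 + 2 + 1
22 + 3 + 1
21 + 4 + 1
21 + 3 + 2
20 + 5 + 1
20 + 4 + 2
19 + 6 + 1
19 + 5 + 2
19 + 4 + 3
18 + 7 + 1
18 + 6 + 2
18 + 5 + 3
…and 32 more, for 44 total.

44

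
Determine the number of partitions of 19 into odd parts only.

A partial list (first 12 by largest part):
19
17 + 1 + 1
15 + 3 + 1
15 + 1 + 1 + 1 + 1
13 + 5 + 1
13 + 3 + 3
13 + 3 + 1 + 1 + 1
13 + 1 + 1 + 1 + 1 + 1 + 1
11 + 7 + 1
11 + 5 + 3
11 + 5 + 1 + 1 + 1
11 + 3 + 3 + 1 + 1
…and 42 more, for 54 total.

54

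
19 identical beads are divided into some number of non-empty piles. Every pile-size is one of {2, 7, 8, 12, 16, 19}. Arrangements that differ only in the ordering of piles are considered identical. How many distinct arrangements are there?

4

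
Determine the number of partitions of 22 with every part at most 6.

391

Systematic enumeration (by largest part, then next-largest, …) yields 391.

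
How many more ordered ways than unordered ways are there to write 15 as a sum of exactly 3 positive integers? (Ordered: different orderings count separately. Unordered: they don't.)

Compositions: C(14,2) = 91.
Partitions of 15 into exactly 3 parts: 19.
Difference: 91 − 19 = 72.

72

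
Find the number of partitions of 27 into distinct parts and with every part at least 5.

23

They are:
27
22 + 5
21 + 6
20 + 7
19 + 8
18 + 9
17 + 10
16 + 11
16 + 6 + 5
15 + 12
15 + 7 + 5
14 + 13
14 + 8 + 5
14 + 7 + 6
13 + 9 + 5
13 + 8 + 6
12 + 10 + 5
12 + 9 + 6
12 + 8 + 7
11 + 10 + 6
11 + 9 + 7
10 + 9 + 8
9 + 7 + 6 + 5
That's 23 in total.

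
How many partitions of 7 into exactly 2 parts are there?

Listing the qualifying partitions of 7:
1 + 6
2 + 5
3 + 4

3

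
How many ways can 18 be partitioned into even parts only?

30

There are too many to list fully; the first 12 (by largest part) are:
18
2 + 16
4 + 14
2 + 2 + 14
6 + 12
2 + 4 + 12
2 + 2 + 2 + 12
8 + 10
2 + 6 + 10
4 + 4 + 10
2 + 2 + 4 + 10
2 + 2 + 2 + 2 + 10
…and 18 more, for 30 total.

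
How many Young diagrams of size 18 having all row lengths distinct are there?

There are too many to list fully; the first 12 (by largest part) are:
18
17,1
16,2
15,3
15,2,1
14,4
14,3,1
13,5
13,4,1
13,3,2
12,6
12,5,1
…and 34 more, for 46 total.

46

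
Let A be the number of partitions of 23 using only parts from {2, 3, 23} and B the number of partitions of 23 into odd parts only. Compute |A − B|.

Partitions of 23 using only parts from {2, 3, 23}: 5.
Partitions of 23 into odd parts only: 104.
|5 − 104| = 99.

99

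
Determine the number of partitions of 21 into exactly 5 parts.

Enumerating by decreasing first part gives 101 partitions in all.

101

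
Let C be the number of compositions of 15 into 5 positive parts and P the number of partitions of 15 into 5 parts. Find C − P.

971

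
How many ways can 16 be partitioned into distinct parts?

A partial list (first 12 by largest part):
16
15+1
14+2
13+3
13+2+1
12+4
12+3+1
11+5
11+4+1
11+3+2
10+6
10+5+1
…and 20 more, for 32 total.

32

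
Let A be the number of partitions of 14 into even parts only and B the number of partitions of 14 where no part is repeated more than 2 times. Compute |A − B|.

Partitions of 14 into even parts only: 15.
Partitions of 14 where no part is repeated more than 2 times: 57.
|15 − 57| = 42.

42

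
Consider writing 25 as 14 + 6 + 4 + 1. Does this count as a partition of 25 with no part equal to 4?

The parts sum to 25, and the condition 'no summand equals 4' is violated.

No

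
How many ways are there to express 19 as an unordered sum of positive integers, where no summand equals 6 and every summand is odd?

54

There are too many to list fully; the first 12 (by largest part) are:
19
17, 1, 1
15, 3, 1
15, 1, 1, 1, 1
13, 5, 1
13, 3, 3
13, 3, 1, 1, 1
13, 1, 1, 1, 1, 1, 1
11, 7, 1
11, 5, 3
11, 5, 1, 1, 1
11, 3, 3, 1, 1
…and 42 more, for 54 total.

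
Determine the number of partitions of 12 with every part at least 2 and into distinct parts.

8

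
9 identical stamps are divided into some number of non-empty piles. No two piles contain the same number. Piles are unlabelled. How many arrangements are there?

8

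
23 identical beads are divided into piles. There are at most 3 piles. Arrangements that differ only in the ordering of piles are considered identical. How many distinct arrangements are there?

56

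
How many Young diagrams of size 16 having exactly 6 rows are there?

35

There are too many to list fully; the first 12 (by largest part) are:
11, 1, 1, 1, 1, 1
10, 2, 1, 1, 1, 1
9, 3, 1, 1, 1, 1
9, 2, 2, 1, 1, 1
8, 4, 1, 1, 1, 1
8, 3, 2, 1, 1, 1
8, 2, 2, 2, 1, 1
7, 5, 1, 1, 1, 1
7, 4, 2, 1, 1, 1
7, 3, 3, 1, 1, 1
7, 3, 2, 2, 1, 1
7, 2, 2, 2, 2, 1
…and 23 more, for 35 total.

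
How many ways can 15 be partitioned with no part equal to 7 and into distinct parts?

Listing the qualifying partitions of 15:
15
14+1
13+2
12+3
12+2+1
11+4
11+3+1
10+5
10+4+1
10+3+2
9+6
9+5+1
9+4+2
9+3+2+1
8+6+1
8+5+2
8+4+3
8+4+2+1
6+5+4
6+5+3+1
6+4+3+2
5+4+3+2+1

22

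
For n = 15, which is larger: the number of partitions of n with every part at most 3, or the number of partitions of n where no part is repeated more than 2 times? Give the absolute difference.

43

Partitions of 15 with every part at most 3: 27.
Partitions of 15 where no part is repeated more than 2 times: 70.
|27 − 70| = 43.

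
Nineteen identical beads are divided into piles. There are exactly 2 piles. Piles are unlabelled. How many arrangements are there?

9

The partitions of 19 that satisfy the conditions:
18, 1
17, 2
16, 3
15, 4
14, 5
13, 6
12, 7
11, 8
10, 9
Counting gives 9.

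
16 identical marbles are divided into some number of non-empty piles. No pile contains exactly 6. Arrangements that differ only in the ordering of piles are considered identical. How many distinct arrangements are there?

189

A full systematic count gives 189.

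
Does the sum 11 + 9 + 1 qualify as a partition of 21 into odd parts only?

The parts sum to 21, and the condition 'every summand is odd' holds.

Yes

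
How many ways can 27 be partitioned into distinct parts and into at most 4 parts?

Systematic enumeration (by largest part, then next-largest, …) yields 134.

134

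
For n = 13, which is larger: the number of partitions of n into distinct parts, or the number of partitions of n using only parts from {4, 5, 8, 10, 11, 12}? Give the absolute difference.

Partitions of 13 into distinct parts: 18.
Partitions of 13 using only parts from {4, 5, 8, 10, 11, 12}: 2.
|18 − 2| = 16.

16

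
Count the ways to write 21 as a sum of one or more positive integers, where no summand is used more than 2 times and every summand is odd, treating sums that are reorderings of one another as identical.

20

The partitions of 21 that satisfy the conditions:
21
19,1,1
17,3,1
15,5,1
15,3,3
13,7,1
13,5,3
13,3,3,1,1
11,9,1
11,7,3
11,5,5
11,5,3,1,1
9,9,3
9,7,5
9,7,3,1,1
9,5,5,1,1
9,5,3,3,1
7,7,5,1,1
7,7,3,3,1
7,5,5,3,1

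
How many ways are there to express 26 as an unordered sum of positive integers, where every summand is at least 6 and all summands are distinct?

Listing the qualifying partitions of 26:
26
6 + 20
7 + 19
8 + 18
9 + 17
10 + 16
11 + 15
12 + 14
6 + 7 + 13
6 + 8 + 12
6 + 9 + 11
7 + 8 + 11
7 + 9 + 10

13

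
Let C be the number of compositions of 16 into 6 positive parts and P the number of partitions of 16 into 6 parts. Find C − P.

2968

Compositions: C(15,5) = 3003.
Partitions of 16 into exactly 6 parts: 35.
Difference: 3003 − 35 = 2968.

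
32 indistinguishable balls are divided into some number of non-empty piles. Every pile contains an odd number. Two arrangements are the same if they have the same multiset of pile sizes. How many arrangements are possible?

There are 390 such partitions.

390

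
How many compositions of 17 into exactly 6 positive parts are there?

4368

Equivalently, choose which 5 of the 16 gaps become plus signs: C(16,5) = 4368.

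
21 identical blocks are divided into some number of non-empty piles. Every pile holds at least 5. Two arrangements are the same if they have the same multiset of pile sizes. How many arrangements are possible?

The partitions of 21 that satisfy the conditions:
21
16,5
15,6
14,7
13,8
12,9
11,10
11,5,5
10,6,5
9,7,5
9,6,6
8,8,5
8,7,6
7,7,7
6,5,5,5

15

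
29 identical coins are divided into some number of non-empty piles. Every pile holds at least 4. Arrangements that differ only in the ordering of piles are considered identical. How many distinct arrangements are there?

115

There are 115 such partitions.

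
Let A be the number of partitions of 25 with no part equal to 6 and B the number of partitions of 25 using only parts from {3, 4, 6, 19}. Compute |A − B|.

Partitions of 25 with no part equal to 6: 1468.
Partitions of 25 using only parts from {3, 4, 6, 19}: 8.
|1468 − 8| = 1460.

1460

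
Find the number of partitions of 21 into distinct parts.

There are 76 such partitions.

76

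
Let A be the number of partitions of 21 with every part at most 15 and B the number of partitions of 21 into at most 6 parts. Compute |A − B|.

442

Partitions of 21 with every part at most 15: 773.
Partitions of 21 into at most 6 parts: 331.
|773 − 331| = 442.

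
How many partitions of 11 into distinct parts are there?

12

They are:
11
1 + 10
2 + 9
3 + 8
1 + 2 + 8
4 + 7
1 + 3 + 7
5 + 6
1 + 4 + 6
2 + 3 + 6
2 + 4 + 5
1 + 2 + 3 + 5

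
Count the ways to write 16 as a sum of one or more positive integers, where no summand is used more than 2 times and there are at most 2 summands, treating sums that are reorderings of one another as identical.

They are:
16
1, 15
2, 14
3, 13
4, 12
5, 11
6, 10
7, 9
8, 8

9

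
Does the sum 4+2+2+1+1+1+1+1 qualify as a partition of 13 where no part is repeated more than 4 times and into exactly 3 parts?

The parts sum to 13, and the condition 'no summand is used more than 4 times' is violated.

No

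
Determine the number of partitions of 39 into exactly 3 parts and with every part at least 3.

91

Systematic enumeration (by largest part, then next-largest, …) yields 91.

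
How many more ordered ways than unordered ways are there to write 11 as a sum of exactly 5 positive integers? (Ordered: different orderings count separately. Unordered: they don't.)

200

Compositions: C(10,4) = 210.
Partitions of 11 into exactly 5 parts: 10.
Difference: 210 − 10 = 200.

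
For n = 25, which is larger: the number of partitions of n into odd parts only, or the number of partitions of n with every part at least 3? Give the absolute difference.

12

Partitions of 25 into odd parts only: 142.
Partitions of 25 with every part at least 3: 130.
|142 − 130| = 12.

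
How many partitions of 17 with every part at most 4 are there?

72

Direct enumeration gives 72 partitions.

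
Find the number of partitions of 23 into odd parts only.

Counting exhaustively, 104 partitions satisfy the conditions.

104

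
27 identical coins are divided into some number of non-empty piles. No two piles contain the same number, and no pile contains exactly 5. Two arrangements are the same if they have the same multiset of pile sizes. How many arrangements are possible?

Systematic enumeration (by largest part, then next-largest, …) yields 130.

130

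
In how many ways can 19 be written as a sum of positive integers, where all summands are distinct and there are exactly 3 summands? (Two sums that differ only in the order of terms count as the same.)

21

They are:
16+2+1
15+3+1
14+4+1
14+3+2
13+5+1
13+4+2
12+6+1
12+5+2
12+4+3
11+7+1
11+6+2
11+5+3
10+8+1
10+7+2
10+6+3
10+5+4
9+8+2
9+7+3
9+6+4
8+7+4
8+6+5
That's 21 in total.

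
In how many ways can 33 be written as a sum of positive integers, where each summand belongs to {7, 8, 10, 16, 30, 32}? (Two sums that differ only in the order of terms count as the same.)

The partitions of 33 that satisfy the conditions:
16,10,7
10,8,8,7
That's 2 in total.

2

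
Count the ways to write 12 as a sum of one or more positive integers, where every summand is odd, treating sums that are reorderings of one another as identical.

15

They are:
11, 1
9, 3
9, 1, 1, 1
7, 5
7, 3, 1, 1
7, 1, 1, 1, 1, 1
5, 5, 1, 1
5, 3, 3, 1
5, 3, 1, 1, 1, 1
5, 1, 1, 1, 1, 1, 1, 1
3, 3, 3, 3
3, 3, 3, 1, 1, 1
3, 3, 1, 1, 1, 1, 1, 1
3, 1, 1, 1, 1, 1, 1, 1, 1, 1
1, 1, 1, 1, 1, 1, 1, 1, 1, 1, 1, 1
Counting gives 15.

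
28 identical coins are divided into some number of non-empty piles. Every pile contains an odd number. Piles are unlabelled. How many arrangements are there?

Direct enumeration gives 222 partitions.

222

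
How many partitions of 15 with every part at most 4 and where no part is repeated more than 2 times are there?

4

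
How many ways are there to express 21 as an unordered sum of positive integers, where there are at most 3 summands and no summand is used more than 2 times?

47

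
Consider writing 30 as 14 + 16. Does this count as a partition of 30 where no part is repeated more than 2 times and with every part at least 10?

Yes

The parts sum to 30, and the condition 'no summand is used more than 2 times' holds; the condition 'every summand is at least 10' holds.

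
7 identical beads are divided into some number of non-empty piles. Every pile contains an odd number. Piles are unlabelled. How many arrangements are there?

Listing the qualifying partitions of 7:
7
5+1+1
3+3+1
3+1+1+1+1
1+1+1+1+1+1+1

5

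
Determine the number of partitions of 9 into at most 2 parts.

5

Listing the qualifying partitions of 9:
9
8,1
7,2
6,3
5,4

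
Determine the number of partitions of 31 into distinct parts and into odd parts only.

20

The partitions of 31 that satisfy the conditions:
31
27, 3, 1
25, 5, 1
23, 7, 1
23, 5, 3
21, 9, 1
21, 7, 3
19, 11, 1
19, 9, 3
19, 7, 5
17, 13, 1
17, 11, 3
17, 9, 5
15, 13, 3
15, 11, 5
15, 9, 7
15, 7, 5, 3, 1
13, 11, 7
13, 9, 5, 3, 1
11, 9, 7, 3, 1
Counting gives 20.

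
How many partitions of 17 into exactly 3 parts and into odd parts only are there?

Listing the qualifying partitions of 17:
15, 1, 1
13, 3, 1
11, 5, 1
11, 3, 3
9, 7, 1
9, 5, 3
7, 7, 3
7, 5, 5

8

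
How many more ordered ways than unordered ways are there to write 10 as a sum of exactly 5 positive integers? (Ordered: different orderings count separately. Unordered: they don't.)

Compositions: C(9,4) = 126.
Unordered (partitions into 5 parts): 7.
Difference: 126 − 7 = 119.

119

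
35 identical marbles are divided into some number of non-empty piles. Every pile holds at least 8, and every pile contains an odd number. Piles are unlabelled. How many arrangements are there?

5

Enumerating:
35
17, 9, 9
15, 11, 9
13, 13, 9
13, 11, 11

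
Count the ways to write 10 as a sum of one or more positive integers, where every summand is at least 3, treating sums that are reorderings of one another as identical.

The partitions of 10 that satisfy the conditions:
10
7 + 3
6 + 4
5 + 5
4 + 3 + 3
That's 5 in total.

5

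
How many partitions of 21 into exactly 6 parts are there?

Counting exhaustively, 110 partitions satisfy the conditions.

110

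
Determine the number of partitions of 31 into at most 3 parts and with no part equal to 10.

Direct enumeration gives 85 partitions.

85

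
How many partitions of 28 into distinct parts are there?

A full systematic count gives 222.

222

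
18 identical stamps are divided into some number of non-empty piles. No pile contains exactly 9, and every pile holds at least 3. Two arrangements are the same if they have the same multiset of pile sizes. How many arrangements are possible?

29

A partial list (first 12 by largest part):
18
3+15
4+14
5+13
6+12
3+3+12
7+11
3+4+11
8+10
3+5+10
4+4+10
3+7+8
…and 17 more, for 29 total.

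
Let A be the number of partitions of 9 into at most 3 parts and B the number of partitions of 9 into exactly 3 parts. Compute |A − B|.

Partitions of 9 into at most 3 parts: 12.
Partitions of 9 into exactly 3 parts: 7.
|12 − 7| = 5.

5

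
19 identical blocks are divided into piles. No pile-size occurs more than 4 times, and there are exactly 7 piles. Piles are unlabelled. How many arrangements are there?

52

A partial list (first 12 by largest part):
1 + 1 + 1 + 1 + 2 + 2 + 11
1 + 1 + 1 + 1 + 2 + 3 + 10
1 + 1 + 1 + 2 + 2 + 2 + 10
1 + 1 + 1 + 1 + 2 + 4 + 9
1 + 1 + 1 + 1 + 3 + 3 + 9
1 + 1 + 1 + 2 + 2 + 3 + 9
1 + 1 + 2 + 2 + 2 + 2 + 9
1 + 1 + 1 + 1 + 2 + 5 + 8
1 + 1 + 1 + 1 + 3 + 4 + 8
1 + 1 + 1 + 2 + 2 + 4 + 8
1 + 1 + 1 + 2 + 3 + 3 + 8
1 + 1 + 2 + 2 + 2 + 3 + 8
…and 40 more, for 52 total.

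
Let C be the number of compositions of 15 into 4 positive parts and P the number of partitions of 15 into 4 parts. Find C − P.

337

Ordered (compositions into 4 parts): C(14,3) = 364.
Partitions of 15 into exactly 4 parts: 27.
Difference: 364 − 27 = 337.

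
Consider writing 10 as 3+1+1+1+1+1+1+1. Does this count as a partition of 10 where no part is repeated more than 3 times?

No

The parts sum to 10, and the condition 'no summand is used more than 3 times' is violated.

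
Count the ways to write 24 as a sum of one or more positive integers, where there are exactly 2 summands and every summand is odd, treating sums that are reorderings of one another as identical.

6

Enumerating:
23,1
21,3
19,5
17,7
15,9
13,11
Counting gives 6.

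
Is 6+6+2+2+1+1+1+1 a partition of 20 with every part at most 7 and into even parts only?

No

The parts sum to 20, and the condition 'every summand is even' is violated.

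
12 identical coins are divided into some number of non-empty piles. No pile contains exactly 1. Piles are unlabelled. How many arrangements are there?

21

Listing the qualifying partitions of 12:
12
10,2
9,3
8,4
8,2,2
7,5
7,3,2
6,6
6,4,2
6,3,3
6,2,2,2
5,5,2
5,4,3
5,3,2,2
4,4,4
4,4,2,2
4,3,3,2
4,2,2,2,2
3,3,3,3
3,3,2,2,2
2,2,2,2,2,2
Counting gives 21.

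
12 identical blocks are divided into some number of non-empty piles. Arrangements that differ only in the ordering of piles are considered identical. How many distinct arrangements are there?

A full systematic count gives 77.

77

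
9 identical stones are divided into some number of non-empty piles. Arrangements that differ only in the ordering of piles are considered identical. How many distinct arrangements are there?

A partial list (first 12 by largest part):
9
1,8
2,7
1,1,7
3,6
1,2,6
1,1,1,6
4,5
1,3,5
2,2,5
1,1,2,5
1,1,1,1,5
…and 18 more, for 30 total.

30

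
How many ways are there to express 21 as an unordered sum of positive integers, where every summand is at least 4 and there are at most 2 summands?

Listing the qualifying partitions of 21:
21
17, 4
16, 5
15, 6
14, 7
13, 8
12, 9
11, 10

8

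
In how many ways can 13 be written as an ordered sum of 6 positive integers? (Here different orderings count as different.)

Place 5 bars in the 12 internal gaps of a row of 13 dots: C(12,5) = 792.

792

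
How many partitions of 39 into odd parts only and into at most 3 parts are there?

38

A partial list (first 12 by largest part):
39
1,1,37
1,3,35
1,5,33
3,3,33
1,7,31
3,5,31
1,9,29
3,7,29
5,5,29
1,11,27
3,9,27
…and 26 more, for 38 total.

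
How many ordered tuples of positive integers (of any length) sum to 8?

128

There are 7 gaps and each independently is a cut or not, giving 2^7 = 128.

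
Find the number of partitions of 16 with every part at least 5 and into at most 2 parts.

5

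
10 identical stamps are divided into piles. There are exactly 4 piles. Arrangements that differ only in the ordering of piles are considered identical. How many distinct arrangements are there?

9

Listing the qualifying partitions of 10:
7, 1, 1, 1
6, 2, 1, 1
5, 3, 1, 1
5, 2, 2, 1
4, 4, 1, 1
4, 3, 2, 1
4, 2, 2, 2
3, 3, 3, 1
3, 3, 2, 2
Counting gives 9.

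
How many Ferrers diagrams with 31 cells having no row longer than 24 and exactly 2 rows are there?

9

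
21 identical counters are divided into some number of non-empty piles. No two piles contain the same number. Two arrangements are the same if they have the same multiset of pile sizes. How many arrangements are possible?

Enumerating by decreasing first part gives 76 partitions in all.

76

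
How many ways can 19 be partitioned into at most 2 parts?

They are:
19
18, 1
17, 2
16, 3
15, 4
14, 5
13, 6
12, 7
11, 8
10, 9

10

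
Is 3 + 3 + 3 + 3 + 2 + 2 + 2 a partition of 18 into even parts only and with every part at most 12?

No

The parts sum to 18, and the condition 'every summand is even' is violated.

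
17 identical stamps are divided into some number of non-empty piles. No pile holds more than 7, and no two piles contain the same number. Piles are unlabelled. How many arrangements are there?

They are:
4, 6, 7
1, 3, 6, 7
1, 4, 5, 7
2, 3, 5, 7
1, 2, 3, 4, 7
2, 4, 5, 6
1, 2, 3, 5, 6

7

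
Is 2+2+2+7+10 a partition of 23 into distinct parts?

No

The parts sum to 23, and the condition 'all summands are distinct' is violated.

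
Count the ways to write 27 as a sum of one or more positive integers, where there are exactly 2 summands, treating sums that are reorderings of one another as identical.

13

They are:
1 + 26
2 + 25
3 + 24
4 + 23
5 + 22
6 + 21
7 + 20
8 + 19
9 + 18
10 + 17
11 + 16
12 + 15
13 + 14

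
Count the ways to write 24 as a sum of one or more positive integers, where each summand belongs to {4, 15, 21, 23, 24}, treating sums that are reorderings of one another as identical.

2

The partitions of 24 that satisfy the conditions:
24
4 + 4 + 4 + 4 + 4 + 4
Counting gives 2.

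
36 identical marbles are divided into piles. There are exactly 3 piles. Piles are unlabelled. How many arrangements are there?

Direct enumeration gives 108 partitions.

108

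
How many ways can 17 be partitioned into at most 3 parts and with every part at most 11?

The partitions of 17 that satisfy the conditions:
11,6
11,5,1
11,4,2
11,3,3
10,7
10,6,1
10,5,2
10,4,3
9,8
9,7,1
9,6,2
9,5,3
9,4,4
8,8,1
8,7,2
8,6,3
8,5,4
7,7,3
7,6,4
7,5,5
6,6,5

21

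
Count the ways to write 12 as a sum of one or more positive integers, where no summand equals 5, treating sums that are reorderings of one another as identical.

62

There are too many to list fully; the first 12 (by largest part) are:
12
1,11
2,10
1,1,10
3,9
1,2,9
1,1,1,9
4,8
1,3,8
2,2,8
1,1,2,8
1,1,1,1,8
…and 50 more, for 62 total.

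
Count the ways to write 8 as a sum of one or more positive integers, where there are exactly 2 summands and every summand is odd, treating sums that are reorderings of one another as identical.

2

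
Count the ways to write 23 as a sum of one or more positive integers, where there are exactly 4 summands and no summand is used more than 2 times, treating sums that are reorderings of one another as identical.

87

There are 87 such partitions.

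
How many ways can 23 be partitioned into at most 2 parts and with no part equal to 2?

They are:
23
22,1
20,3
19,4
18,5
17,6
16,7
15,8
14,9
13,10
12,11

11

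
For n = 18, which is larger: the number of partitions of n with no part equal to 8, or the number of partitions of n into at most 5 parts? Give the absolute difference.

202

Partitions of 18 with no part equal to 8: 343.
Partitions of 18 into at most 5 parts: 141.
|343 − 141| = 202.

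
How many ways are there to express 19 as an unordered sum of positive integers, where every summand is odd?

54

There are too many to list fully; the first 12 (by largest part) are:
19
17+1+1
15+3+1
15+1+1+1+1
13+5+1
13+3+3
13+3+1+1+1
13+1+1+1+1+1+1
11+7+1
11+5+3
11+5+1+1+1
11+3+3+1+1
…and 42 more, for 54 total.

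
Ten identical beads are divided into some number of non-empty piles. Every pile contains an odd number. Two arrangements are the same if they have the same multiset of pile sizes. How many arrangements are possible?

Listing the qualifying partitions of 10:
9, 1
7, 3
7, 1, 1, 1
5, 5
5, 3, 1, 1
5, 1, 1, 1, 1, 1
3, 3, 3, 1
3, 3, 1, 1, 1, 1
3, 1, 1, 1, 1, 1, 1, 1
1, 1, 1, 1, 1, 1, 1, 1, 1, 1
That's 10 in total.

10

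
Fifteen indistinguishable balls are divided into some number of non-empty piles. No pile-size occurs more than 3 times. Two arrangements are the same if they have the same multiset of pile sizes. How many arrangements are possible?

105

A full systematic count gives 105.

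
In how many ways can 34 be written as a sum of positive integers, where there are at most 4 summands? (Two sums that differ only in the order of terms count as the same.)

411

Counting exhaustively, 411 partitions satisfy the conditions.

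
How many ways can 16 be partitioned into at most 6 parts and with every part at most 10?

117

Systematic enumeration (by largest part, then next-largest, …) yields 117.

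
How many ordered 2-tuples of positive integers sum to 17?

Place 1 bars in the 16 internal gaps of a row of 17 dots: C(16,1) = 16.

16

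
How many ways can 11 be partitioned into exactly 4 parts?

11

Listing the qualifying partitions of 11:
8 + 1 + 1 + 1
7 + 2 + 1 + 1
6 + 3 + 1 + 1
6 + 2 + 2 + 1
5 + 4 + 1 + 1
5 + 3 + 2 + 1
5 + 2 + 2 + 2
4 + 4 + 2 + 1
4 + 3 + 3 + 1
4 + 3 + 2 + 2
3 + 3 + 3 + 2
That's 11 in total.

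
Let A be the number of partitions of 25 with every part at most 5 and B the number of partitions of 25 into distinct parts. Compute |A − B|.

Partitions of 25 with every part at most 5: 377.
Partitions of 25 into distinct parts: 142.
|377 − 142| = 235.

235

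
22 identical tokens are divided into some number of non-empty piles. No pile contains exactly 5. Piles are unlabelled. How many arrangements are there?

A full systematic count gives 705.

705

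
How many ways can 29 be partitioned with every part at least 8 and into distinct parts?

10

They are:
29
21,8
20,9
19,10
18,11
17,12
16,13
15,14
12,9,8
11,10,8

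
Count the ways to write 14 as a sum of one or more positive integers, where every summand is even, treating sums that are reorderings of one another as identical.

15

Listing the qualifying partitions of 14:
14
2,12
4,10
2,2,10
6,8
2,4,8
2,2,2,8
2,6,6
4,4,6
2,2,4,6
2,2,2,2,6
2,4,4,4
2,2,2,4,4
2,2,2,2,2,4
2,2,2,2,2,2,2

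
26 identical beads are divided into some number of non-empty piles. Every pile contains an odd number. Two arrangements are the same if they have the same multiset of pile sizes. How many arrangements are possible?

Counting exhaustively, 165 partitions satisfy the conditions.

165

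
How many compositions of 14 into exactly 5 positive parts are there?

By stars and bars with positive parts, the count is C(13,4) = 715.

715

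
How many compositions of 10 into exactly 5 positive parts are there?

Equivalently, choose which 4 of the 9 gaps become plus signs: C(9,4) = 126.

126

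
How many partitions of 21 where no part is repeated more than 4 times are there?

505

There are 505 such partitions.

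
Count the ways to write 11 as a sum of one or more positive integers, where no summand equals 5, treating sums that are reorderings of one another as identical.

There are too many to list fully; the first 12 (by largest part) are:
11
1,10
2,9
1,1,9
3,8
1,2,8
1,1,1,8
4,7
1,3,7
2,2,7
1,1,2,7
1,1,1,1,7
…and 33 more, for 45 total.

45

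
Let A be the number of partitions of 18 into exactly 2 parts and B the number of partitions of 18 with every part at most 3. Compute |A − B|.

28

Partitions of 18 into exactly 2 parts: 9.
Partitions of 18 with every part at most 3: 37.
|9 − 37| = 28.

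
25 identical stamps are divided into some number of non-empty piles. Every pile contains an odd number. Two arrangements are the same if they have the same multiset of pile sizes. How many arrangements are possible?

142

Counting exhaustively, 142 partitions satisfy the conditions.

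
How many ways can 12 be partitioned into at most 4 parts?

34

There are too many to list fully; the first 12 (by largest part) are:
12
11,1
10,2
10,1,1
9,3
9,2,1
9,1,1,1
8,4
8,3,1
8,2,2
8,2,1,1
7,5
…and 22 more, for 34 total.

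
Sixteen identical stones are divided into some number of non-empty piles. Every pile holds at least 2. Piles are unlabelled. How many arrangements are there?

55

There are too many to list fully; the first 12 (by largest part) are:
16
14, 2
13, 3
12, 4
12, 2, 2
11, 5
11, 3, 2
10, 6
10, 4, 2
10, 3, 3
10, 2, 2, 2
9, 7
…and 43 more, for 55 total.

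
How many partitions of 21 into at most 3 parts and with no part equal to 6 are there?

40

A partial list (first 12 by largest part):
21
20, 1
19, 2
19, 1, 1
18, 3
18, 2, 1
17, 4
17, 3, 1
17, 2, 2
16, 5
16, 4, 1
16, 3, 2
…and 28 more, for 40 total.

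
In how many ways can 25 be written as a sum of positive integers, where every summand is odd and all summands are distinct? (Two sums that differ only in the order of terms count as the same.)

12

Listing the qualifying partitions of 25:
25
21, 3, 1
19, 5, 1
17, 7, 1
17, 5, 3
15, 9, 1
15, 7, 3
13, 11, 1
13, 9, 3
13, 7, 5
11, 9, 5
9, 7, 5, 3, 1
Counting gives 12.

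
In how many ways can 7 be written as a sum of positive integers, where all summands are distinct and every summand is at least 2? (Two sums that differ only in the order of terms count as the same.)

3

The partitions of 7 that satisfy the conditions:
7
5, 2
4, 3
That's 3 in total.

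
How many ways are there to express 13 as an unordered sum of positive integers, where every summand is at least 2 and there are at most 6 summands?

Enumerating:
13
2+11
3+10
4+9
2+2+9
5+8
2+3+8
6+7
2+4+7
3+3+7
2+2+2+7
2+5+6
3+4+6
2+2+3+6
3+5+5
4+4+5
2+2+4+5
2+3+3+5
2+2+2+2+5
2+3+4+4
3+3+3+4
2+2+2+3+4
2+2+3+3+3
2+2+2+2+2+3

24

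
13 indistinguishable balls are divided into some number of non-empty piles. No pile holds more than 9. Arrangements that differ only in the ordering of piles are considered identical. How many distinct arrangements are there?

Counting exhaustively, 94 partitions satisfy the conditions.

94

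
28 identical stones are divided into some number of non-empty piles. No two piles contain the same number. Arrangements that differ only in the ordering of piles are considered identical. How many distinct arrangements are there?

222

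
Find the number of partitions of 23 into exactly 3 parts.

A partial list (first 12 by largest part):
1 + 1 + 21
1 + 2 + 20
1 + 3 + 19
2 + 2 + 19
1 + 4 + 18
2 + 3 + 18
1 + 5 + 17
2 + 4 + 17
3 + 3 + 17
1 + 6 + 16
2 + 5 + 16
3 + 4 + 16
…and 32 more, for 44 total.

44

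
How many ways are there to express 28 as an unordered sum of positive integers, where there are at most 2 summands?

15

Enumerating:
28
1 + 27
2 + 26
3 + 25
4 + 24
5 + 23
6 + 22
7 + 21
8 + 20
9 + 19
10 + 18
11 + 17
12 + 16
13 + 15
14 + 14
That's 15 in total.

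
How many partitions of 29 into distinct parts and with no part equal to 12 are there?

221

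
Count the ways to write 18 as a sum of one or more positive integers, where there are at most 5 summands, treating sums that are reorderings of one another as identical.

Counting exhaustively, 141 partitions satisfy the conditions.

141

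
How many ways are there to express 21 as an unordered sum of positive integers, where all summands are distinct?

76

There are 76 such partitions.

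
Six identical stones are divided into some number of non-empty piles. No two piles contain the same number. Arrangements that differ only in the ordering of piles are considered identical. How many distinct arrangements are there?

They are:
6
5,1
4,2
3,2,1
Counting gives 4.

4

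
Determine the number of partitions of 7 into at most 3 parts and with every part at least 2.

4

The partitions of 7 that satisfy the conditions:
7
2 + 5
3 + 4
2 + 2 + 3
Counting gives 4.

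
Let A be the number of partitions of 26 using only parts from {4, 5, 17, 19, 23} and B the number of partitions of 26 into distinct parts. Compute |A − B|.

163

Partitions of 26 using only parts from {4, 5, 17, 19, 23}: 2.
Partitions of 26 into distinct parts: 165.
|2 − 165| = 163.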